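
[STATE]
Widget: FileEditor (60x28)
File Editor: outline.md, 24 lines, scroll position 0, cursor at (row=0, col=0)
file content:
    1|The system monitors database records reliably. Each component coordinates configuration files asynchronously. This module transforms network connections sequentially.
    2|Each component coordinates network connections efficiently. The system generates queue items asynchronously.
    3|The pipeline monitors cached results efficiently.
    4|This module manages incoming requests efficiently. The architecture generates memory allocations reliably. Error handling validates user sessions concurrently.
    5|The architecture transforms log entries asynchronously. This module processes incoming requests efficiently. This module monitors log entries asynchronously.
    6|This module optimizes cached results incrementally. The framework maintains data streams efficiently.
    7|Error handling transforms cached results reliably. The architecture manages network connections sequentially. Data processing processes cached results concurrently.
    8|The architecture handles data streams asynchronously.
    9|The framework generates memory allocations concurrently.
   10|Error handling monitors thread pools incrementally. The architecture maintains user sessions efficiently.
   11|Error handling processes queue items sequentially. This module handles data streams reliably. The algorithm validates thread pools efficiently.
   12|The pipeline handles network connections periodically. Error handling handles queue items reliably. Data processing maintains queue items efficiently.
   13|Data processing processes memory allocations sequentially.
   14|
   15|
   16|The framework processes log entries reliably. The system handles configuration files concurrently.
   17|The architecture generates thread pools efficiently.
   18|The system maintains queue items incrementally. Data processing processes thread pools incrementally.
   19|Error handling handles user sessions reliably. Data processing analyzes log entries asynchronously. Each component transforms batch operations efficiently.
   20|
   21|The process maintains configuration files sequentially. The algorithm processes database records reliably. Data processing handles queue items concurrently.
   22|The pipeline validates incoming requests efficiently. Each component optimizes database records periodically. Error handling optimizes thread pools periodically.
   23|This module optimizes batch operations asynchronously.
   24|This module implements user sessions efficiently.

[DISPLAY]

█he system monitors database records reliably. Each compone▲
Each component coordinates network connections efficiently.█
The pipeline monitors cached results efficiently.          ░
This module manages incoming requests efficiently. The arch░
The architecture transforms log entries asynchronously. Thi░
This module optimizes cached results incrementally. The fra░
Error handling transforms cached results reliably. The arch░
The architecture handles data streams asynchronously.      ░
The framework generates memory allocations concurrently.   ░
Error handling monitors thread pools incrementally. The arc░
Error handling processes queue items sequentially. This mod░
The pipeline handles network connections periodically. Erro░
Data processing processes memory allocations sequentially. ░
                                                           ░
                                                           ░
The framework processes log entries reliably. The system ha░
The architecture generates thread pools efficiently.       ░
The system maintains queue items incrementally. Data proces░
Error handling handles user sessions reliably. Data process░
                                                           ░
The process maintains configuration files sequentially. The░
The pipeline validates incoming requests efficiently. Each ░
This module optimizes batch operations asynchronously.     ░
This module implements user sessions efficiently.          ░
                                                           ░
                                                           ░
                                                           ░
                                                           ▼


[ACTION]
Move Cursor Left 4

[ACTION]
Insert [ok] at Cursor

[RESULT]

ok█he system monitors database records reliably. Each compo▲
Each component coordinates network connections efficiently.█
The pipeline monitors cached results efficiently.          ░
This module manages incoming requests efficiently. The arch░
The architecture transforms log entries asynchronously. Thi░
This module optimizes cached results incrementally. The fra░
Error handling transforms cached results reliably. The arch░
The architecture handles data streams asynchronously.      ░
The framework generates memory allocations concurrently.   ░
Error handling monitors thread pools incrementally. The arc░
Error handling processes queue items sequentially. This mod░
The pipeline handles network connections periodically. Erro░
Data processing processes memory allocations sequentially. ░
                                                           ░
                                                           ░
The framework processes log entries reliably. The system ha░
The architecture generates thread pools efficiently.       ░
The system maintains queue items incrementally. Data proces░
Error handling handles user sessions reliably. Data process░
                                                           ░
The process maintains configuration files sequentially. The░
The pipeline validates incoming requests efficiently. Each ░
This module optimizes batch operations asynchronously.     ░
This module implements user sessions efficiently.          ░
                                                           ░
                                                           ░
                                                           ░
                                                           ▼


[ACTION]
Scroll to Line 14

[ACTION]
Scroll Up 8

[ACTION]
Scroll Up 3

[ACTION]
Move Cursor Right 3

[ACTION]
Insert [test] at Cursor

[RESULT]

okThetest█system monitors database records reliably. Each c▲
Each component coordinates network connections efficiently.█
The pipeline monitors cached results efficiently.          ░
This module manages incoming requests efficiently. The arch░
The architecture transforms log entries asynchronously. Thi░
This module optimizes cached results incrementally. The fra░
Error handling transforms cached results reliably. The arch░
The architecture handles data streams asynchronously.      ░
The framework generates memory allocations concurrently.   ░
Error handling monitors thread pools incrementally. The arc░
Error handling processes queue items sequentially. This mod░
The pipeline handles network connections periodically. Erro░
Data processing processes memory allocations sequentially. ░
                                                           ░
                                                           ░
The framework processes log entries reliably. The system ha░
The architecture generates thread pools efficiently.       ░
The system maintains queue items incrementally. Data proces░
Error handling handles user sessions reliably. Data process░
                                                           ░
The process maintains configuration files sequentially. The░
The pipeline validates incoming requests efficiently. Each ░
This module optimizes batch operations asynchronously.     ░
This module implements user sessions efficiently.          ░
                                                           ░
                                                           ░
                                                           ░
                                                           ▼


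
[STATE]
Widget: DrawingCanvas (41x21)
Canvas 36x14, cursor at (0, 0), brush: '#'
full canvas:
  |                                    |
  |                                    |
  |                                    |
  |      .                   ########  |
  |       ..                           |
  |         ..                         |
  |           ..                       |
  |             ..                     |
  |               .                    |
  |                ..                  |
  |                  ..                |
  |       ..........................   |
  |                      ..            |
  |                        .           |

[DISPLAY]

+                                        
                                         
                                         
      .                   ########       
       ..                                
         ..                              
           ..                            
             ..                          
               .                         
                ..                       
                  ..                     
       ..........................        
                      ..                 
                        .                
                                         
                                         
                                         
                                         
                                         
                                         
                                         


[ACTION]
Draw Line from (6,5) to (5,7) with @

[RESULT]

+                                        
                                         
                                         
      .                   ########       
       ..                                
       @ ..                              
     @@    ..                            
             ..                          
               .                         
                ..                       
                  ..                     
       ..........................        
                      ..                 
                        .                
                                         
                                         
                                         
                                         
                                         
                                         
                                         


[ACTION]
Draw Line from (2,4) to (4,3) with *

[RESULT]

+                                        
                                         
    *                                    
    * .                   ########       
   *   ..                                
       @ ..                              
     @@    ..                            
             ..                          
               .                         
                ..                       
                  ..                     
       ..........................        
                      ..                 
                        .                
                                         
                                         
                                         
                                         
                                         
                                         
                                         


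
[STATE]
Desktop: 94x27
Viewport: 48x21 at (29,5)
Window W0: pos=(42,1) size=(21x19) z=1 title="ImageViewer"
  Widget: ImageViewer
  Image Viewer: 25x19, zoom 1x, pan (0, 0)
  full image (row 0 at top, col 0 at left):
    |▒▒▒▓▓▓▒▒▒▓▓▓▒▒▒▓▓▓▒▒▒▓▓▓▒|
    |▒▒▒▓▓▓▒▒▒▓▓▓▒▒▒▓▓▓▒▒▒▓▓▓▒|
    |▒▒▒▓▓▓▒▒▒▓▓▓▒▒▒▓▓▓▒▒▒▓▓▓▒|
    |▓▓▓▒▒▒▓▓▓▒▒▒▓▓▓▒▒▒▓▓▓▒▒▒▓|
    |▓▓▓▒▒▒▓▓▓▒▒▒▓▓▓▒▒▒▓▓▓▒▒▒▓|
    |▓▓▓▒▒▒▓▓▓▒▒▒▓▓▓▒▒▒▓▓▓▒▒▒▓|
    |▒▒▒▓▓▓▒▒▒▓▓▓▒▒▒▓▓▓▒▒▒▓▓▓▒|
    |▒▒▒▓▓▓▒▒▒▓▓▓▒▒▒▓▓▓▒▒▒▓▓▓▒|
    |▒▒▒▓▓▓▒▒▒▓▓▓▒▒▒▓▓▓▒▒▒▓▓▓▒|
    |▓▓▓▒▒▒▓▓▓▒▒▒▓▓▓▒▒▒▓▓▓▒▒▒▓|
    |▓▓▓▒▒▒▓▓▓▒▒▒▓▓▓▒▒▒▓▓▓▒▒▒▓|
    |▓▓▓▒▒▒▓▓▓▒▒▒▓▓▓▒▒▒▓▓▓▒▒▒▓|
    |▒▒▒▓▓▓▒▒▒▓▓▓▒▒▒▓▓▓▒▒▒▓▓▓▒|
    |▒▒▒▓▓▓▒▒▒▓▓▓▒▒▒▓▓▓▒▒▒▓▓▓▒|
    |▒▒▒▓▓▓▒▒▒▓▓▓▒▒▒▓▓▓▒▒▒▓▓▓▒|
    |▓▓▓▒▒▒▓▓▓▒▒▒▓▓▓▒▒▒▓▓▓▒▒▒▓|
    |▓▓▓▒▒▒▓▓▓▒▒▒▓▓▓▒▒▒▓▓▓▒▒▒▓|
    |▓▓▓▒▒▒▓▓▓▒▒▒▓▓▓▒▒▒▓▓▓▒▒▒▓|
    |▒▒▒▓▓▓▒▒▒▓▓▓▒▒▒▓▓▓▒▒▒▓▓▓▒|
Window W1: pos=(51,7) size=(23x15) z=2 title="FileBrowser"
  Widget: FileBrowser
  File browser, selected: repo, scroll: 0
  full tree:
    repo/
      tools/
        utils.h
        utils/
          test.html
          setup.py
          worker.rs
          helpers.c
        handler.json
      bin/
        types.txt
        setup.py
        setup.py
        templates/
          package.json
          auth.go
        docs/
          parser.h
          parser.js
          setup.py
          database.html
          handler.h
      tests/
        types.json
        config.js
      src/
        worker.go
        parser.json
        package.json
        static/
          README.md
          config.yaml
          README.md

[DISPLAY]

             ┃▒▒▒▓▓▓▒▒▒▓▓▓▒▒▒▓▓▓▒┃              
             ┃▒▒▒▓▓▓▒▒▒▓▓▓▒▒▒▓▓▓▒┃              
             ┃▓▓▓▒▒▒▓▓┏━━━━━━━━━━━━━━━━━━━━━┓   
             ┃▓▓▓▒▒▒▓▓┃ FileBrowser         ┃   
             ┃▓▓▓▒▒▒▓▓┠─────────────────────┨   
             ┃▒▒▒▓▓▓▒▒┃> [-] repo/          ┃   
             ┃▒▒▒▓▓▓▒▒┃    [+] tools/       ┃   
             ┃▒▒▒▓▓▓▒▒┃    [+] bin/         ┃   
             ┃▓▓▓▒▒▒▓▓┃    [+] tests/       ┃   
             ┃▓▓▓▒▒▒▓▓┃    [+] src/         ┃   
             ┃▓▓▓▒▒▒▓▓┃                     ┃   
             ┃▒▒▒▓▓▓▒▒┃                     ┃   
             ┃▒▒▒▓▓▓▒▒┃                     ┃   
             ┃▒▒▒▓▓▓▒▒┃                     ┃   
             ┗━━━━━━━━┃                     ┃   
                      ┃                     ┃   
                      ┗━━━━━━━━━━━━━━━━━━━━━┛   
                                                
                                                
                                                
                                                


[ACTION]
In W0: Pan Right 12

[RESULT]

             ┃▒▒▒▓▓▓▒▒▒▓▓▓▒      ┃              
             ┃▒▒▒▓▓▓▒▒▒▓▓▓▒      ┃              
             ┃▓▓▓▒▒▒▓▓┏━━━━━━━━━━━━━━━━━━━━━┓   
             ┃▓▓▓▒▒▒▓▓┃ FileBrowser         ┃   
             ┃▓▓▓▒▒▒▓▓┠─────────────────────┨   
             ┃▒▒▒▓▓▓▒▒┃> [-] repo/          ┃   
             ┃▒▒▒▓▓▓▒▒┃    [+] tools/       ┃   
             ┃▒▒▒▓▓▓▒▒┃    [+] bin/         ┃   
             ┃▓▓▓▒▒▒▓▓┃    [+] tests/       ┃   
             ┃▓▓▓▒▒▒▓▓┃    [+] src/         ┃   
             ┃▓▓▓▒▒▒▓▓┃                     ┃   
             ┃▒▒▒▓▓▓▒▒┃                     ┃   
             ┃▒▒▒▓▓▓▒▒┃                     ┃   
             ┃▒▒▒▓▓▓▒▒┃                     ┃   
             ┗━━━━━━━━┃                     ┃   
                      ┃                     ┃   
                      ┗━━━━━━━━━━━━━━━━━━━━━┛   
                                                
                                                
                                                
                                                


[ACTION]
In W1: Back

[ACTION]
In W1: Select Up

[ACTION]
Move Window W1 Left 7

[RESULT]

             ┃▒▒▒▓▓▓▒▒▒▓▓▓▒      ┃              
             ┃▒▒▒▓▓▓▒▒▒▓▓▓▒      ┃              
             ┃▓┏━━━━━━━━━━━━━━━━━━━━━┓          
             ┃▓┃ FileBrowser         ┃          
             ┃▓┠─────────────────────┨          
             ┃▒┃> [-] repo/          ┃          
             ┃▒┃    [+] tools/       ┃          
             ┃▒┃    [+] bin/         ┃          
             ┃▓┃    [+] tests/       ┃          
             ┃▓┃    [+] src/         ┃          
             ┃▓┃                     ┃          
             ┃▒┃                     ┃          
             ┃▒┃                     ┃          
             ┃▒┃                     ┃          
             ┗━┃                     ┃          
               ┃                     ┃          
               ┗━━━━━━━━━━━━━━━━━━━━━┛          
                                                
                                                
                                                
                                                


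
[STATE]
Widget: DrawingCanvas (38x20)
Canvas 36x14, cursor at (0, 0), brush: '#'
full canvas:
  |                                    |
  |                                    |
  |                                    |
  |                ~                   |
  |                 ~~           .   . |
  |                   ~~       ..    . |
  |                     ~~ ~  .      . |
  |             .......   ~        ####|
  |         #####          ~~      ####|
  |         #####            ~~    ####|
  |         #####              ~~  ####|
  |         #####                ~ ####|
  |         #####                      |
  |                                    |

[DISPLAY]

+                                     
                                      
                                      
                ~                     
                 ~~           .   .   
                   ~~       ..    .   
                     ~~ ~  .      .   
             .......   ~        ####  
         #####          ~~      ####  
         #####            ~~    ####  
         #####              ~~  ####  
         #####                ~ ####  
         #####                        
                                      
                                      
                                      
                                      
                                      
                                      
                                      


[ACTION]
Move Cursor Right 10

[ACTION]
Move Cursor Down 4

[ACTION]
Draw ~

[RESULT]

                                      
                                      
                                      
                ~                     
          ~      ~~           .   .   
                   ~~       ..    .   
                     ~~ ~  .      .   
             .......   ~        ####  
         #####          ~~      ####  
         #####            ~~    ####  
         #####              ~~  ####  
         #####                ~ ####  
         #####                        
                                      
                                      
                                      
                                      
                                      
                                      
                                      


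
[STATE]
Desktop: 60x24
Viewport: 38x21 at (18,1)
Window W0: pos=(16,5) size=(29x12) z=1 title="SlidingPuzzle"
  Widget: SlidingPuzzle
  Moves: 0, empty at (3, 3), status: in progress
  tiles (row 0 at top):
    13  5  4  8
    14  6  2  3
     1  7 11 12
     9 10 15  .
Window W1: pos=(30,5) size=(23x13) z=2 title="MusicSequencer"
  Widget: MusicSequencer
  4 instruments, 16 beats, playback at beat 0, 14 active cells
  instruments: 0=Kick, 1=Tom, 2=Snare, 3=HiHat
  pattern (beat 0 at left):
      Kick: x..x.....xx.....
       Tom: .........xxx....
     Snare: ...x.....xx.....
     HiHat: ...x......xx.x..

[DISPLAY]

                                      
                                      
                                      
                                      
━━━━━━━━━━━━┏━━━━━━━━━━━━━━━━━━━━━┓   
SlidingPuzzl┃ MusicSequencer      ┃   
────────────┠─────────────────────┨   
────┬────┬──┃      ▼12345678901234┃   
 13 │  5 │  ┃  Kick█··█·····██····┃   
────┼────┼──┃   Tom·········███···┃   
 14 │  6 │  ┃ Snare···█·····██····┃   
────┼────┼──┃ HiHat···█······██·█·┃   
  1 │  7 │ 1┃                     ┃   
────┼────┼──┃                     ┃   
  9 │ 10 │ 1┃                     ┃   
━━━━━━━━━━━━┃                     ┃   
            ┗━━━━━━━━━━━━━━━━━━━━━┛   
                                      
                                      
                                      
                                      


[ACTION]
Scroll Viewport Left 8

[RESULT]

                                      
                                      
                                      
                                      
      ┏━━━━━━━━━━━━━┏━━━━━━━━━━━━━━━━━
      ┃ SlidingPuzzl┃ MusicSequencer  
      ┠─────────────┠─────────────────
      ┃┌────┬────┬──┃      ▼1234567890
      ┃│ 13 │  5 │  ┃  Kick█··█·····██
      ┃├────┼────┼──┃   Tom·········██
      ┃│ 14 │  6 │  ┃ Snare···█·····██
      ┃├────┼────┼──┃ HiHat···█······█
      ┃│  1 │  7 │ 1┃                 
      ┃├────┼────┼──┃                 
      ┃│  9 │ 10 │ 1┃                 
      ┗━━━━━━━━━━━━━┃                 
                    ┗━━━━━━━━━━━━━━━━━
                                      
                                      
                                      
                                      


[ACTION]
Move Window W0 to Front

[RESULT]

                                      
                                      
                                      
                                      
      ┏━━━━━━━━━━━━━━━━━━━━━━━━━━━┓━━━
      ┃ SlidingPuzzle             ┃r  
      ┠───────────────────────────┨───
      ┃┌────┬────┬────┬────┐      ┃890
      ┃│ 13 │  5 │  4 │  8 │      ┃·██
      ┃├────┼────┼────┼────┤      ┃·██
      ┃│ 14 │  6 │  2 │  3 │      ┃·██
      ┃├────┼────┼────┼────┤      ┃··█
      ┃│  1 │  7 │ 11 │ 12 │      ┃   
      ┃├────┼────┼────┼────┤      ┃   
      ┃│  9 │ 10 │ 15 │    │      ┃   
      ┗━━━━━━━━━━━━━━━━━━━━━━━━━━━┛   
                    ┗━━━━━━━━━━━━━━━━━
                                      
                                      
                                      
                                      


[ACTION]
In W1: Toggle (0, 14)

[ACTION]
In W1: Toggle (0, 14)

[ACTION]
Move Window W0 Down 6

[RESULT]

                                      
                                      
                                      
                                      
                    ┏━━━━━━━━━━━━━━━━━
                    ┃ MusicSequencer  
                    ┠─────────────────
                    ┃      ▼1234567890
                    ┃  Kick█··█·····██
                    ┃   Tom·········██
      ┏━━━━━━━━━━━━━━━━━━━━━━━━━━━┓·██
      ┃ SlidingPuzzle             ┃··█
      ┠───────────────────────────┨   
      ┃┌────┬────┬────┬────┐      ┃   
      ┃│ 13 │  5 │  4 │  8 │      ┃   
      ┃├────┼────┼────┼────┤      ┃   
      ┃│ 14 │  6 │  2 │  3 │      ┃━━━
      ┃├────┼────┼────┼────┤      ┃   
      ┃│  1 │  7 │ 11 │ 12 │      ┃   
      ┃├────┼────┼────┼────┤      ┃   
      ┃│  9 │ 10 │ 15 │    │      ┃   


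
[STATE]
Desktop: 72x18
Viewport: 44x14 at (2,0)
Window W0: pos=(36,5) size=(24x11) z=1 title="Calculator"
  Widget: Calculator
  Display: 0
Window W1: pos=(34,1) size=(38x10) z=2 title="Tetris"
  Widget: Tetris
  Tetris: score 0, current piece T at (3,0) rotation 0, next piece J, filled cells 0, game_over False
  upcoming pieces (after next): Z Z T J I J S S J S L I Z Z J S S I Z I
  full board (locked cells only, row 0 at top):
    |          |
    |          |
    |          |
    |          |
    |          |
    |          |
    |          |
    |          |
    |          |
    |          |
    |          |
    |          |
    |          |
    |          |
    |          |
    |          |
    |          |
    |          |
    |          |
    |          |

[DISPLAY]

                                            
                                ┏━━━━━━━━━━━
                                ┃ Tetris    
                                ┠───────────
                                ┃          │
                                ┃          │
                                ┃          │
                                ┃          │
                                ┃          │
                                ┃          │
                                ┗━━━━━━━━━━━
                                  ┃├───┼───┼
                                  ┃│ 4 │ 5 │
                                  ┃├───┼───┼


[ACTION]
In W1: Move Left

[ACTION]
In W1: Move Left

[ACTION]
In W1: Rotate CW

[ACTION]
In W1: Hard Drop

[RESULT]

                                            
                                ┏━━━━━━━━━━━
                                ┃ Tetris    
                                ┠───────────
                                ┃          │
                                ┃          │
                                ┃          │
                                ┃ ▒        │
                                ┃ ▒▒       │
                                ┃ ▒        │
                                ┗━━━━━━━━━━━
                                  ┃├───┼───┼
                                  ┃│ 4 │ 5 │
                                  ┃├───┼───┼


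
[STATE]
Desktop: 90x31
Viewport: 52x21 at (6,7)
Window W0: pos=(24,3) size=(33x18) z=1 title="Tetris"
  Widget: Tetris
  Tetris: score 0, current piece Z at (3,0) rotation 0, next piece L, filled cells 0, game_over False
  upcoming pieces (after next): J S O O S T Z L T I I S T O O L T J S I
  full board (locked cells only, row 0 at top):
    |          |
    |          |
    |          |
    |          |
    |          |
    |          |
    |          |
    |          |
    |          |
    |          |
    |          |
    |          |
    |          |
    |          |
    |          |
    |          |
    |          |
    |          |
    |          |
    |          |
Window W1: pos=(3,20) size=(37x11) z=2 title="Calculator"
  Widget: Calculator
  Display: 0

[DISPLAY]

                  ┃          │  ▒                 ┃ 
                  ┃          │▒▒▒                 ┃ 
                  ┃          │                    ┃ 
                  ┃          │                    ┃ 
                  ┃          │                    ┃ 
                  ┃          │Score:              ┃ 
                  ┃          │0                   ┃ 
                  ┃          │                    ┃ 
                  ┃          │                    ┃ 
                  ┃          │                    ┃ 
                  ┃          │                    ┃ 
                  ┃          │                    ┃ 
                  ┃          │                    ┃ 
━━━━━━━━━━━━━━━━━━━━━━━━━━━━━━━━━┓━━━━━━━━━━━━━━━━┛ 
alculator                        ┃                  
─────────────────────────────────┨                  
                                0┃                  
──┬───┬───┬───┐                  ┃                  
7 │ 8 │ 9 │ ÷ │                  ┃                  
──┼───┼───┼───┤                  ┃                  
4 │ 5 │ 6 │ × │                  ┃                  


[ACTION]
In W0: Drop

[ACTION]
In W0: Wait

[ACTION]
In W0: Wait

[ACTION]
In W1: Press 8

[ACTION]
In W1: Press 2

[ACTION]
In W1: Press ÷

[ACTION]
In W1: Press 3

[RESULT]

                  ┃          │  ▒                 ┃ 
                  ┃          │▒▒▒                 ┃ 
                  ┃          │                    ┃ 
                  ┃          │                    ┃ 
                  ┃          │                    ┃ 
                  ┃          │Score:              ┃ 
                  ┃          │0                   ┃ 
                  ┃          │                    ┃ 
                  ┃          │                    ┃ 
                  ┃          │                    ┃ 
                  ┃          │                    ┃ 
                  ┃          │                    ┃ 
                  ┃          │                    ┃ 
━━━━━━━━━━━━━━━━━━━━━━━━━━━━━━━━━┓━━━━━━━━━━━━━━━━┛ 
alculator                        ┃                  
─────────────────────────────────┨                  
                                3┃                  
──┬───┬───┬───┐                  ┃                  
7 │ 8 │ 9 │ ÷ │                  ┃                  
──┼───┼───┼───┤                  ┃                  
4 │ 5 │ 6 │ × │                  ┃                  


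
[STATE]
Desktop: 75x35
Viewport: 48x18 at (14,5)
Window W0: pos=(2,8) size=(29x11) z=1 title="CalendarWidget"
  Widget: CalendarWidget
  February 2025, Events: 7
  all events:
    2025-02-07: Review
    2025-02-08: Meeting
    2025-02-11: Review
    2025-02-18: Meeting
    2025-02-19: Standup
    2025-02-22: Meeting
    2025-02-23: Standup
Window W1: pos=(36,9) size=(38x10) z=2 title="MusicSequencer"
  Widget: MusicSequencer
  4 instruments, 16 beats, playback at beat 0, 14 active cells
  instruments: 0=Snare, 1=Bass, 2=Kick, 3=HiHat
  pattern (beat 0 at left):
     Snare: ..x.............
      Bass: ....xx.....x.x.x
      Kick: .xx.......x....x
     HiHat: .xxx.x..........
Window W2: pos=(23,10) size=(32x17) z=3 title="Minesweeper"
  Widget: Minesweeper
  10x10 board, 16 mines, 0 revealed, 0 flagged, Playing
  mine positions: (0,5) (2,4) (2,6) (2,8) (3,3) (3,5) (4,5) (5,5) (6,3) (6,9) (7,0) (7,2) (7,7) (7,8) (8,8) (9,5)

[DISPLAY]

                                                
                                                
                                                
━━━━━━━━━━━━━━━━┓                               
dget            ┃     ┏━━━━━━━━━━━━━━━━━━━━━━━━━
─────────┏━━━━━━━━━━━━━━━━━━━━━━━━━━━━━━┓       
uary 2025┃ Minesweeper                  ┃───────
 Fr Sa Su┠──────────────────────────────┨2345   
     1  2┃■■■■■■■■■■                    ┃····   
  7*  8* ┃■■■■■■■■■■                    ┃·█·█   
3 14 15 1┃■■■■■■■■■■                    ┃···█   
20 21 22*┃■■■■■■■■■■                    ┃····   
 28      ┃■■■■■■■■■■                    ┃       
━━━━━━━━━┃■■■■■■■■■■                    ┃━━━━━━━
         ┃■■■■■■■■■■                    ┃       
         ┃■■■■■■■■■■                    ┃       
         ┃■■■■■■■■■■                    ┃       
         ┃■■■■■■■■■■                    ┃       


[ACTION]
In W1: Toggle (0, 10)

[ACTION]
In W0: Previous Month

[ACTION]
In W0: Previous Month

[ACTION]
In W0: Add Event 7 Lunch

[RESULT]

                                                
                                                
                                                
━━━━━━━━━━━━━━━━┓                               
dget            ┃     ┏━━━━━━━━━━━━━━━━━━━━━━━━━
─────────┏━━━━━━━━━━━━━━━━━━━━━━━━━━━━━━┓       
mber 2024┃ Minesweeper                  ┃───────
 Fr Sa Su┠──────────────────────────────┨2345   
        1┃■■■■■■■■■■                    ┃····   
  6  7*  ┃■■■■■■■■■■                    ┃·█·█   
 13 14 15┃■■■■■■■■■■                    ┃···█   
 20 21 22┃■■■■■■■■■■                    ┃····   
 27 28 29┃■■■■■■■■■■                    ┃       
━━━━━━━━━┃■■■■■■■■■■                    ┃━━━━━━━
         ┃■■■■■■■■■■                    ┃       
         ┃■■■■■■■■■■                    ┃       
         ┃■■■■■■■■■■                    ┃       
         ┃■■■■■■■■■■                    ┃       


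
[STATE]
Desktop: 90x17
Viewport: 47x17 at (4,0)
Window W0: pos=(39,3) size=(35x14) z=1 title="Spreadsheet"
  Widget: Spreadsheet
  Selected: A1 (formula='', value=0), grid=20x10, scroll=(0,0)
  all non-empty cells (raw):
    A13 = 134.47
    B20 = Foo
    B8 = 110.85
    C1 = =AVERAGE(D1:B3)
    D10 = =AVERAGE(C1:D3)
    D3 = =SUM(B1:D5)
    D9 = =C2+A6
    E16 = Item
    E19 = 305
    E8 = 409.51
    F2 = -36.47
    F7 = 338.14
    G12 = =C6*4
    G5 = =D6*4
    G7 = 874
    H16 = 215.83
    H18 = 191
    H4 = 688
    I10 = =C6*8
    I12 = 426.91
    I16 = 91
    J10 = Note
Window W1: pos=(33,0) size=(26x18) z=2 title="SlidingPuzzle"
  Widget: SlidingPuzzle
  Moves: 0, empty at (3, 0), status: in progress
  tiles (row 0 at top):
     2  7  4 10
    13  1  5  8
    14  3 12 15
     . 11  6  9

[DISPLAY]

                             ┏━━━━━━━━━━━━━━━━━
                             ┃ SlidingPuzzle   
                             ┠─────────────────
                             ┃┌────┬────┬────┬─
                             ┃│  2 │  7 │  4 │ 
                             ┃├────┼────┼────┼─
                             ┃│ 13 │  1 │  5 │ 
                             ┃├────┼────┼────┼─
                             ┃│ 14 │  3 │ 12 │ 
                             ┃├────┼────┼────┼─
                             ┃│    │ 11 │  6 │ 
                             ┃└────┴────┴────┴─
                             ┃Moves: 0         
                             ┃                 
                             ┃                 
                             ┃                 
                             ┃                 


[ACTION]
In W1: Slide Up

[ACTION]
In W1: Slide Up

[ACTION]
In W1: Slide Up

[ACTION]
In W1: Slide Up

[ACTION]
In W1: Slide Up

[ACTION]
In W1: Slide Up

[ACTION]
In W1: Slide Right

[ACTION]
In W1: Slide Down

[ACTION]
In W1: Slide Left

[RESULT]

                             ┏━━━━━━━━━━━━━━━━━
                             ┃ SlidingPuzzle   
                             ┠─────────────────
                             ┃┌────┬────┬────┬─
                             ┃│  2 │  7 │  4 │ 
                             ┃├────┼────┼────┼─
                             ┃│ 13 │  1 │  5 │ 
                             ┃├────┼────┼────┼─
                             ┃│  3 │    │ 12 │ 
                             ┃├────┼────┼────┼─
                             ┃│ 14 │ 11 │  6 │ 
                             ┃└────┴────┴────┴─
                             ┃Moves: 2         
                             ┃                 
                             ┃                 
                             ┃                 
                             ┃                 


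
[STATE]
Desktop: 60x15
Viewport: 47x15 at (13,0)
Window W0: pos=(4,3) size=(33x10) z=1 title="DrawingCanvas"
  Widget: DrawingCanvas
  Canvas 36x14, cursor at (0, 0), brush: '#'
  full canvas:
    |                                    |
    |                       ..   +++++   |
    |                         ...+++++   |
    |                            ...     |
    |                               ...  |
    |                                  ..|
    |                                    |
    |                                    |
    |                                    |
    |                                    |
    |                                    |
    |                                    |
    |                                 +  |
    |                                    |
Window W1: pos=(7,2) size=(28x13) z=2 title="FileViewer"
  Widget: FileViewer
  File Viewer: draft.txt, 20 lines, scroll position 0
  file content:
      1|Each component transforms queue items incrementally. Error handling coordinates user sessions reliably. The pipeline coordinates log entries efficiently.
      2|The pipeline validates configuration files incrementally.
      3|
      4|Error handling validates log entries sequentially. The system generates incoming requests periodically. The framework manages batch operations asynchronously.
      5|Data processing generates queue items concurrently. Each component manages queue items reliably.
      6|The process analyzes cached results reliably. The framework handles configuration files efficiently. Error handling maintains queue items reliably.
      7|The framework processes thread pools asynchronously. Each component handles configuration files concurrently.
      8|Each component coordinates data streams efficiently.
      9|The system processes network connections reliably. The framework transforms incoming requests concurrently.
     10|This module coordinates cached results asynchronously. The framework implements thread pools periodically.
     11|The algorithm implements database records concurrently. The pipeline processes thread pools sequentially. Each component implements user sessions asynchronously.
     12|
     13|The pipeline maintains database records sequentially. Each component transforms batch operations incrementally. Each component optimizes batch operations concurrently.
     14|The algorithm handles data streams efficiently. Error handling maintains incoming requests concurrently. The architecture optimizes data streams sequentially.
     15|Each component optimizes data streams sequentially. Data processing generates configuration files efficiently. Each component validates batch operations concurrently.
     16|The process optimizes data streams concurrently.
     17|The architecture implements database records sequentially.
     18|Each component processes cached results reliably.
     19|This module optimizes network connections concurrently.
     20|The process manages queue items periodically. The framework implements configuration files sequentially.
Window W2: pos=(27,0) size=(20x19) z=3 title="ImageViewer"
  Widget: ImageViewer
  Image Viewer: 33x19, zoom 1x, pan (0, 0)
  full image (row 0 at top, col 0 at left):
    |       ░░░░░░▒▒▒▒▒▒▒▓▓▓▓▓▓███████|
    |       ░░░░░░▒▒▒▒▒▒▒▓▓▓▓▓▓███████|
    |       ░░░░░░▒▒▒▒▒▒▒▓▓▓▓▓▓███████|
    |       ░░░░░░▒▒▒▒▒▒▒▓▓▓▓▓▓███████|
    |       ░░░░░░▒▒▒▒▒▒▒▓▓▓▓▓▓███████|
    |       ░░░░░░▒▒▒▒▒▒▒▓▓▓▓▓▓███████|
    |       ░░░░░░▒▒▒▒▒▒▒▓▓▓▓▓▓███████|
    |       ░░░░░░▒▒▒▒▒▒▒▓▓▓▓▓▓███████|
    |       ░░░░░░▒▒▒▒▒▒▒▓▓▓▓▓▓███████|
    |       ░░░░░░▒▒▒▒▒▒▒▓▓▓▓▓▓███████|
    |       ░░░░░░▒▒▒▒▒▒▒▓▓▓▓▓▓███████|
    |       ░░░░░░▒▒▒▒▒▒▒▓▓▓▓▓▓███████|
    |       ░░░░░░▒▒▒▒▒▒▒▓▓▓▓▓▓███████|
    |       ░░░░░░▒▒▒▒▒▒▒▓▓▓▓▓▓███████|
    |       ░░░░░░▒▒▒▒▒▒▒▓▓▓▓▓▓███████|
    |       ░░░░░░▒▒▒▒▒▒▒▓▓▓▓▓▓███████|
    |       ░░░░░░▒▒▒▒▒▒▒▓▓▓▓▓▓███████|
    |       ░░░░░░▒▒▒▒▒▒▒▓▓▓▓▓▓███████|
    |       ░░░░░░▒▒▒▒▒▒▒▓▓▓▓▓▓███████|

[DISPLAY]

              ┏━━━━━━━━━━━━━━━━━━┓             
              ┃ ImageViewer      ┃             
━━━━━━━━━━━━━━┠──────────────────┨             
Viewer        ┃       ░░░░░░▒▒▒▒▒┃             
──────────────┃       ░░░░░░▒▒▒▒▒┃             
component tran┃       ░░░░░░▒▒▒▒▒┃             
ipeline valida┃       ░░░░░░▒▒▒▒▒┃             
              ┃       ░░░░░░▒▒▒▒▒┃             
 handling vali┃       ░░░░░░▒▒▒▒▒┃             
processing gen┃       ░░░░░░▒▒▒▒▒┃             
rocess analyze┃       ░░░░░░▒▒▒▒▒┃             
ramework proce┃       ░░░░░░▒▒▒▒▒┃             
component coor┃       ░░░░░░▒▒▒▒▒┃             
ystem processe┃       ░░░░░░▒▒▒▒▒┃             
━━━━━━━━━━━━━━┃       ░░░░░░▒▒▒▒▒┃             


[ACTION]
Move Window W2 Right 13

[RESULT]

                           ┏━━━━━━━━━━━━━━━━━━┓
                           ┃ ImageViewer      ┃
━━━━━━━━━━━━━━━━━━━━━┓     ┠──────────────────┨
Viewer               ┃━┓   ┃       ░░░░░░▒▒▒▒▒┃
─────────────────────┨ ┃   ┃       ░░░░░░▒▒▒▒▒┃
component transforms▲┃─┨   ┃       ░░░░░░▒▒▒▒▒┃
ipeline validates co█┃ ┃   ┃       ░░░░░░▒▒▒▒▒┃
                    ░┃+┃   ┃       ░░░░░░▒▒▒▒▒┃
 handling validates ░┃+┃   ┃       ░░░░░░▒▒▒▒▒┃
processing generates░┃.┃   ┃       ░░░░░░▒▒▒▒▒┃
rocess analyzes cach░┃ ┃   ┃       ░░░░░░▒▒▒▒▒┃
ramework processes t░┃ ┃   ┃       ░░░░░░▒▒▒▒▒┃
component coordinate░┃━┛   ┃       ░░░░░░▒▒▒▒▒┃
ystem processes netw▼┃     ┃       ░░░░░░▒▒▒▒▒┃
━━━━━━━━━━━━━━━━━━━━━┛     ┃       ░░░░░░▒▒▒▒▒┃


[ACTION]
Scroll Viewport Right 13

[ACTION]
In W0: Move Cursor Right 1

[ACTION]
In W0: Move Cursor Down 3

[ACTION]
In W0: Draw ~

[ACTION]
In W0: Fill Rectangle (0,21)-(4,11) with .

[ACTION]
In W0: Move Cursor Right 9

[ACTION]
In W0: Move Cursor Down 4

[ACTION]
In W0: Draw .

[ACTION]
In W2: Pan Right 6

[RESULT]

                           ┏━━━━━━━━━━━━━━━━━━┓
                           ┃ ImageViewer      ┃
━━━━━━━━━━━━━━━━━━━━━┓     ┠──────────────────┨
Viewer               ┃━┓   ┃ ░░░░░░▒▒▒▒▒▒▒▓▓▓▓┃
─────────────────────┨ ┃   ┃ ░░░░░░▒▒▒▒▒▒▒▓▓▓▓┃
component transforms▲┃─┨   ┃ ░░░░░░▒▒▒▒▒▒▒▓▓▓▓┃
ipeline validates co█┃ ┃   ┃ ░░░░░░▒▒▒▒▒▒▒▓▓▓▓┃
                    ░┃+┃   ┃ ░░░░░░▒▒▒▒▒▒▒▓▓▓▓┃
 handling validates ░┃+┃   ┃ ░░░░░░▒▒▒▒▒▒▒▓▓▓▓┃
processing generates░┃.┃   ┃ ░░░░░░▒▒▒▒▒▒▒▓▓▓▓┃
rocess analyzes cach░┃ ┃   ┃ ░░░░░░▒▒▒▒▒▒▒▓▓▓▓┃
ramework processes t░┃ ┃   ┃ ░░░░░░▒▒▒▒▒▒▒▓▓▓▓┃
component coordinate░┃━┛   ┃ ░░░░░░▒▒▒▒▒▒▒▓▓▓▓┃
ystem processes netw▼┃     ┃ ░░░░░░▒▒▒▒▒▒▒▓▓▓▓┃
━━━━━━━━━━━━━━━━━━━━━┛     ┃ ░░░░░░▒▒▒▒▒▒▒▓▓▓▓┃
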